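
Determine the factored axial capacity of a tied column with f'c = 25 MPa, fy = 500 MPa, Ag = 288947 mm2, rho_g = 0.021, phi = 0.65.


Ast = rho * Ag = 0.021 * 288947 = 6067.887 mm2
phi*Pn = 0.65 * 0.80 * (0.85 * 25 * (288947 - 6067.887) + 500 * 6067.887) / 1000
= 4703.46 kN

4703.46


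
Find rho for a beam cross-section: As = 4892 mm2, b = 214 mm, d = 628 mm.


rho = As / (b * d)
= 4892 / (214 * 628)
= 0.0364

0.0364


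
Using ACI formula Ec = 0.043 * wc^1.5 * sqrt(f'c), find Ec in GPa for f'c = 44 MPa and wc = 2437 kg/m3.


Ec = 0.043 * 2437^1.5 * sqrt(44) / 1000
= 34.31 GPa

34.31


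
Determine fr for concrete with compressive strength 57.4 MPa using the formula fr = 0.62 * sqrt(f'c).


fr = 0.62 * sqrt(57.4)
= 4.697 MPa

4.697


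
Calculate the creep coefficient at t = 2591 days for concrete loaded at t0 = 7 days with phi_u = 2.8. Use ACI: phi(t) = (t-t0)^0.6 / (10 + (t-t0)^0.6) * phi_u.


dt = 2591 - 7 = 2584
phi = 2584^0.6 / (10 + 2584^0.6) * 2.8
= 2.57

2.57


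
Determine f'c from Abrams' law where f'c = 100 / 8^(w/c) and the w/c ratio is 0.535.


f'c = 100 / 8^0.535
= 100 / 3.042
= 32.87 MPa

32.87


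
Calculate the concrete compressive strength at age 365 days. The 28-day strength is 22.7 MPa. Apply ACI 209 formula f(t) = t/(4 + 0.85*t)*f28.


f(365) = 365 / (4 + 0.85 * 365) * 22.7
= 365 / 314.25 * 22.7
= 26.37 MPa

26.37


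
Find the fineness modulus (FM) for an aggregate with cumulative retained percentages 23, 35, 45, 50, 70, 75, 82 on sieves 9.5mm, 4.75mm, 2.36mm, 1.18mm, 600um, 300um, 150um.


FM = sum(cumulative % retained) / 100
= 380 / 100
= 3.8

3.8


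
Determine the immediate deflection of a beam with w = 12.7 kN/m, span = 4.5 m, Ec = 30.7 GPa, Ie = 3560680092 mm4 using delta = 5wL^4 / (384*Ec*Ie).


Convert: L = 4.5 m = 4500 mm, Ec = 30.7 GPa = 30700 MPa
delta = 5 * 12.7 * 4500^4 / (384 * 30700 * 3560680092)
= 0.62 mm

0.62


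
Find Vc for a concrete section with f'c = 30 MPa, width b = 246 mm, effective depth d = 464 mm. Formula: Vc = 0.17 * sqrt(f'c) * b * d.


Vc = 0.17 * sqrt(30) * 246 * 464 / 1000
= 106.28 kN

106.28


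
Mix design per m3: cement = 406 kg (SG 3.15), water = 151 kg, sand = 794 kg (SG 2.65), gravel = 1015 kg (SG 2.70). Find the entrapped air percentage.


Vol cement = 406 / (3.15 * 1000) = 0.128889 m3
Vol water = 151 / 1000 = 0.151 m3
Vol sand = 794 / (2.65 * 1000) = 0.299623 m3
Vol gravel = 1015 / (2.70 * 1000) = 0.375926 m3
Total solid + water volume = 0.955437 m3
Air = (1 - 0.955437) * 100 = 4.46%

4.46


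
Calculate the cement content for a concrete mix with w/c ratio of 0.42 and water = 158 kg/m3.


Cement = water / (w/c)
= 158 / 0.42
= 376.2 kg/m3

376.2


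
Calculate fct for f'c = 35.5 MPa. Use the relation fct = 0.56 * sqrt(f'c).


fct = 0.56 * sqrt(35.5)
= 0.56 * 5.958
= 3.337 MPa

3.337


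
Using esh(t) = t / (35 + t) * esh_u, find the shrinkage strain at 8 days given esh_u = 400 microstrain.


esh(8) = 8 / (35 + 8) * 400
= 8 / 43 * 400
= 74.4 microstrain

74.4


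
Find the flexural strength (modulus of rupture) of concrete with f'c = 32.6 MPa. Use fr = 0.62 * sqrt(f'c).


fr = 0.62 * sqrt(32.6)
= 3.54 MPa

3.54


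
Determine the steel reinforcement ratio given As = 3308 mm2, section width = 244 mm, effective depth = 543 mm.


rho = As / (b * d)
= 3308 / (244 * 543)
= 0.025

0.025


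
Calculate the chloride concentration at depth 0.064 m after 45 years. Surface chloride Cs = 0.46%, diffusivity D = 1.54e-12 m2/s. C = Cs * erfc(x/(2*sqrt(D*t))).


t_seconds = 45 * 365.25 * 24 * 3600 = 1420092000.0 s
arg = 0.064 / (2 * sqrt(1.54e-12 * 1420092000.0))
= 0.6843
erfc(0.6843) = 0.3332
C = 0.46 * 0.3332 = 0.1533%

0.1533


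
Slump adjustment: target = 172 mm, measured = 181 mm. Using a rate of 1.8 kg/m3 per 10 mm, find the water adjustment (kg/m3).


Difference = 172 - 181 = -9 mm
Water adjustment = -9 * 1.8 / 10 = -1.6 kg/m3

-1.6


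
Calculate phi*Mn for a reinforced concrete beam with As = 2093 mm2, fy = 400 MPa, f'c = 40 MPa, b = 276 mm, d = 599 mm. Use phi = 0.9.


a = As * fy / (0.85 * f'c * b)
= 2093 * 400 / (0.85 * 40 * 276)
= 89.2157 mm
Mn = As * fy * (d - a/2) / 10^6
= 464.1371 kN-m
phi*Mn = 0.9 * 464.1371 = 417.72 kN-m

417.72


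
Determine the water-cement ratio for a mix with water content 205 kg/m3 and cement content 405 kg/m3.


w/c = water / cement
w/c = 205 / 405 = 0.506

0.506


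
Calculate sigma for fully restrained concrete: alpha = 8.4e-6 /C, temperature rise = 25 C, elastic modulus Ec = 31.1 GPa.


sigma = alpha * dT * Ec
= 8.4e-6 * 25 * 31.1 * 1000
= 6.531 MPa

6.531


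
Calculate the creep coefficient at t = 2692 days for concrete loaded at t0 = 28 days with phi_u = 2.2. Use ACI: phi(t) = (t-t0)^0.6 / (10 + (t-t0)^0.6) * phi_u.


dt = 2692 - 28 = 2664
phi = 2664^0.6 / (10 + 2664^0.6) * 2.2
= 2.022

2.022


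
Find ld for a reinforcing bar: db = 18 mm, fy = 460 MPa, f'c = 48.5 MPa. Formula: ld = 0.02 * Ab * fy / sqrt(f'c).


Ab = pi * 18^2 / 4 = 254.469 mm2
ld = 0.02 * 254.469 * 460 / sqrt(48.5)
= 336.2 mm

336.2


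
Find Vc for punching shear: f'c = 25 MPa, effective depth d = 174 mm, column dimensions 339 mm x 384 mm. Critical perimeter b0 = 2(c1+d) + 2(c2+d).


b0 = 2*(339 + 174) + 2*(384 + 174) = 2142 mm
Vc = 0.33 * sqrt(25) * 2142 * 174 / 1000
= 614.97 kN

614.97


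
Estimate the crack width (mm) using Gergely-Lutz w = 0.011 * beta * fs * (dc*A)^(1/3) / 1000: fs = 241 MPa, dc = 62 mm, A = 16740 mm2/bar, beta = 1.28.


w = 0.011 * beta * fs * (dc * A)^(1/3) / 1000
= 0.011 * 1.28 * 241 * (62 * 16740)^(1/3) / 1000
= 0.344 mm

0.344


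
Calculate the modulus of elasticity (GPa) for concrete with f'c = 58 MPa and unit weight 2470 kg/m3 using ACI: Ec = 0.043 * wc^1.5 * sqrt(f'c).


Ec = 0.043 * 2470^1.5 * sqrt(58) / 1000
= 40.2 GPa

40.2


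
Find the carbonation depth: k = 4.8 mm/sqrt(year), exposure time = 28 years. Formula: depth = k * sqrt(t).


depth = k * sqrt(t)
= 4.8 * sqrt(28)
= 25.4 mm

25.4


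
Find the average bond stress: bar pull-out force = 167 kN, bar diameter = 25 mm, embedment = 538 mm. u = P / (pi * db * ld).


u = P / (pi * db * ld)
= 167 * 1000 / (pi * 25 * 538)
= 3.952 MPa

3.952


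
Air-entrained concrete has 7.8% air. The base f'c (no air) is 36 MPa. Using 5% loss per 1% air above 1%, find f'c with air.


Strength loss = (7.8 - 1) * 5 = 34.0%
f'c = 36 * (1 - 34.0/100)
= 23.76 MPa

23.76


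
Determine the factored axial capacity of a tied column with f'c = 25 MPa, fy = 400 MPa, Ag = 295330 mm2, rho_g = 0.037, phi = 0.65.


Ast = rho * Ag = 0.037 * 295330 = 10927.21 mm2
phi*Pn = 0.65 * 0.80 * (0.85 * 25 * (295330 - 10927.21) + 400 * 10927.21) / 1000
= 5415.51 kN

5415.51


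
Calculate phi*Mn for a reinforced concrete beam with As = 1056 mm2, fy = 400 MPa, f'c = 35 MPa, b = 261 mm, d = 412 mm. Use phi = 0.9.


a = As * fy / (0.85 * f'c * b)
= 1056 * 400 / (0.85 * 35 * 261)
= 54.3997 mm
Mn = As * fy * (d - a/2) / 10^6
= 162.5396 kN-m
phi*Mn = 0.9 * 162.5396 = 146.29 kN-m

146.29


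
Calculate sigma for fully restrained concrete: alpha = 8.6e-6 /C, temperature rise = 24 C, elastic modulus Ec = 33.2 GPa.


sigma = alpha * dT * Ec
= 8.6e-6 * 24 * 33.2 * 1000
= 6.852 MPa

6.852


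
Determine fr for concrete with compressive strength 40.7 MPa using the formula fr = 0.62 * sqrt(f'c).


fr = 0.62 * sqrt(40.7)
= 3.955 MPa

3.955


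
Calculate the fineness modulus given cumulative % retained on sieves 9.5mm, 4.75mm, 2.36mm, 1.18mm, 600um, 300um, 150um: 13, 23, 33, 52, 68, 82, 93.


FM = sum(cumulative % retained) / 100
= 364 / 100
= 3.64

3.64


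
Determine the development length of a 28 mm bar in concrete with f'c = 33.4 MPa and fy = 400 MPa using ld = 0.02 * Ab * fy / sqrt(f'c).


Ab = pi * 28^2 / 4 = 615.752 mm2
ld = 0.02 * 615.752 * 400 / sqrt(33.4)
= 852.4 mm

852.4


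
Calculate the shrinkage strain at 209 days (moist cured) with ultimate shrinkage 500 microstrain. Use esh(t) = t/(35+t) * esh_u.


esh(209) = 209 / (35 + 209) * 500
= 209 / 244 * 500
= 428.3 microstrain

428.3


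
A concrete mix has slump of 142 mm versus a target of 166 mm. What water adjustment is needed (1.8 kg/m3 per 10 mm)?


Difference = 166 - 142 = 24 mm
Water adjustment = 24 * 1.8 / 10 = 4.3 kg/m3

4.3


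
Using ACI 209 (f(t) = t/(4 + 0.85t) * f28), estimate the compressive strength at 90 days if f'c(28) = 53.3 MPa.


f(90) = 90 / (4 + 0.85 * 90) * 53.3
= 90 / 80.5 * 53.3
= 59.59 MPa

59.59


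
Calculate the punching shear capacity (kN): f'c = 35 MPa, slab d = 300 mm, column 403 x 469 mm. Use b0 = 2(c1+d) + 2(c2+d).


b0 = 2*(403 + 300) + 2*(469 + 300) = 2944 mm
Vc = 0.33 * sqrt(35) * 2944 * 300 / 1000
= 1724.28 kN

1724.28


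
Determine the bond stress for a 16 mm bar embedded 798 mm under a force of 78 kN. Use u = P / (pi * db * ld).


u = P / (pi * db * ld)
= 78 * 1000 / (pi * 16 * 798)
= 1.945 MPa

1.945


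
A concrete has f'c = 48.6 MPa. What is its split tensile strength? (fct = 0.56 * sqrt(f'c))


fct = 0.56 * sqrt(48.6)
= 0.56 * 6.971
= 3.904 MPa

3.904


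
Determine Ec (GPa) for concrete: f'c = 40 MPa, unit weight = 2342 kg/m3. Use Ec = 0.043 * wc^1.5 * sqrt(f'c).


Ec = 0.043 * 2342^1.5 * sqrt(40) / 1000
= 30.82 GPa

30.82


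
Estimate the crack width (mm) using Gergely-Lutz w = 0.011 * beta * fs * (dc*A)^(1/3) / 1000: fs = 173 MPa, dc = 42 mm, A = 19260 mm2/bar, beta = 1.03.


w = 0.011 * beta * fs * (dc * A)^(1/3) / 1000
= 0.011 * 1.03 * 173 * (42 * 19260)^(1/3) / 1000
= 0.183 mm

0.183


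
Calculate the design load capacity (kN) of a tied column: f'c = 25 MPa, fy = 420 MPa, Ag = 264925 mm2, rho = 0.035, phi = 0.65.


Ast = rho * Ag = 0.035 * 264925 = 9272.375 mm2
phi*Pn = 0.65 * 0.80 * (0.85 * 25 * (264925 - 9272.375) + 420 * 9272.375) / 1000
= 4850.05 kN

4850.05


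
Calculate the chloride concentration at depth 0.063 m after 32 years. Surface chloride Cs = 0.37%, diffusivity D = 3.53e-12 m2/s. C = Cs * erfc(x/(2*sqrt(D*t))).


t_seconds = 32 * 365.25 * 24 * 3600 = 1009843200.0 s
arg = 0.063 / (2 * sqrt(3.53e-12 * 1009843200.0))
= 0.5276
erfc(0.5276) = 0.4556
C = 0.37 * 0.4556 = 0.1686%

0.1686


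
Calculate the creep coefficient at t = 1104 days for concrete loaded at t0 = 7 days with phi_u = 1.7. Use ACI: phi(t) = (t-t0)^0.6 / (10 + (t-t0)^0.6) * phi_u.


dt = 1104 - 7 = 1097
phi = 1097^0.6 / (10 + 1097^0.6) * 1.7
= 1.478

1.478


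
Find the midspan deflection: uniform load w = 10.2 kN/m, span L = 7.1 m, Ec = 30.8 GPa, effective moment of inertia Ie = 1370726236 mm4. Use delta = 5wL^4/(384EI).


Convert: L = 7.1 m = 7100 mm, Ec = 30.8 GPa = 30800 MPa
delta = 5 * 10.2 * 7100^4 / (384 * 30800 * 1370726236)
= 7.99 mm

7.99


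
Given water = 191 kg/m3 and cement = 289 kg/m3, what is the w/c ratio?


w/c = water / cement
w/c = 191 / 289 = 0.661

0.661


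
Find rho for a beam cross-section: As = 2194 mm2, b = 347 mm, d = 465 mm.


rho = As / (b * d)
= 2194 / (347 * 465)
= 0.0136

0.0136


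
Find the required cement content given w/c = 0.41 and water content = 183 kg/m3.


Cement = water / (w/c)
= 183 / 0.41
= 446.3 kg/m3

446.3


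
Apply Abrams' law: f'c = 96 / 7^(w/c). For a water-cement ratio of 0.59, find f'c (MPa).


f'c = 96 / 7^0.59
= 96 / 3.152
= 30.46 MPa

30.46


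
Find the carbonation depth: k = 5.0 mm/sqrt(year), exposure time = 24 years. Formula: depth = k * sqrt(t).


depth = k * sqrt(t)
= 5.0 * sqrt(24)
= 24.49 mm

24.49


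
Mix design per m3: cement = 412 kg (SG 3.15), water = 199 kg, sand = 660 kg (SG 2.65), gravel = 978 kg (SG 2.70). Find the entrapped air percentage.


Vol cement = 412 / (3.15 * 1000) = 0.130794 m3
Vol water = 199 / 1000 = 0.199 m3
Vol sand = 660 / (2.65 * 1000) = 0.249057 m3
Vol gravel = 978 / (2.70 * 1000) = 0.362222 m3
Total solid + water volume = 0.941072 m3
Air = (1 - 0.941072) * 100 = 5.89%

5.89


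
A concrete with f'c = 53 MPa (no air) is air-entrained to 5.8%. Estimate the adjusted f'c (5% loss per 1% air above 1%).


Strength loss = (5.8 - 1) * 5 = 24.0%
f'c = 53 * (1 - 24.0/100)
= 40.28 MPa

40.28


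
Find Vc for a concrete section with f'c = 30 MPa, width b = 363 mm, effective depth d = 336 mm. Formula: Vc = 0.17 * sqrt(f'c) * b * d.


Vc = 0.17 * sqrt(30) * 363 * 336 / 1000
= 113.57 kN

113.57


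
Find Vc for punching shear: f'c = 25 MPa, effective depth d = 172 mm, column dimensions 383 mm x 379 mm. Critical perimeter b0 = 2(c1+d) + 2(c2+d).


b0 = 2*(383 + 172) + 2*(379 + 172) = 2212 mm
Vc = 0.33 * sqrt(25) * 2212 * 172 / 1000
= 627.77 kN

627.77


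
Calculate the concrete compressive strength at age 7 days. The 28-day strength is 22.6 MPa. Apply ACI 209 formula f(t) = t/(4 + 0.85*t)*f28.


f(7) = 7 / (4 + 0.85 * 7) * 22.6
= 7 / 9.95 * 22.6
= 15.9 MPa

15.9


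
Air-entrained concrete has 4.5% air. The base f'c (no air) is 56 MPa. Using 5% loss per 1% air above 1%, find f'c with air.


Strength loss = (4.5 - 1) * 5 = 17.5%
f'c = 56 * (1 - 17.5/100)
= 46.2 MPa

46.2


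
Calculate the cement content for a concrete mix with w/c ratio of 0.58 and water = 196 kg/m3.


Cement = water / (w/c)
= 196 / 0.58
= 337.9 kg/m3

337.9


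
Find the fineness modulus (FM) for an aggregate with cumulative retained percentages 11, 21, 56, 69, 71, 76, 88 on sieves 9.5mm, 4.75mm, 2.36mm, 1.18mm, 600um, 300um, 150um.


FM = sum(cumulative % retained) / 100
= 392 / 100
= 3.92

3.92


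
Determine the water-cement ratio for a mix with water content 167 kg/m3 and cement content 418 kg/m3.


w/c = water / cement
w/c = 167 / 418 = 0.4

0.4


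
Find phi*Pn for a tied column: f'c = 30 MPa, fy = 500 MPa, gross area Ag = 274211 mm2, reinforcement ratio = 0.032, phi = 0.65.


Ast = rho * Ag = 0.032 * 274211 = 8774.752 mm2
phi*Pn = 0.65 * 0.80 * (0.85 * 30 * (274211 - 8774.752) + 500 * 8774.752) / 1000
= 5801.12 kN

5801.12


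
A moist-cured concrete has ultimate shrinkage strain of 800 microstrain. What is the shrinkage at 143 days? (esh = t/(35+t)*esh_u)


esh(143) = 143 / (35 + 143) * 800
= 143 / 178 * 800
= 642.7 microstrain

642.7


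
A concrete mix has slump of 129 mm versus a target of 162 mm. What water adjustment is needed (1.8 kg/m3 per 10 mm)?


Difference = 162 - 129 = 33 mm
Water adjustment = 33 * 1.8 / 10 = 5.9 kg/m3

5.9


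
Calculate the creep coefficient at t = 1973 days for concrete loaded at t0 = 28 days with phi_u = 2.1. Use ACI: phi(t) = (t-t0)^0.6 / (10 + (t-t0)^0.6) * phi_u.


dt = 1973 - 28 = 1945
phi = 1945^0.6 / (10 + 1945^0.6) * 2.1
= 1.898

1.898


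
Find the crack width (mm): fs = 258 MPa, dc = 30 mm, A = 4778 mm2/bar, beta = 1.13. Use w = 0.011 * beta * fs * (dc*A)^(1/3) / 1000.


w = 0.011 * beta * fs * (dc * A)^(1/3) / 1000
= 0.011 * 1.13 * 258 * (30 * 4778)^(1/3) / 1000
= 0.168 mm

0.168


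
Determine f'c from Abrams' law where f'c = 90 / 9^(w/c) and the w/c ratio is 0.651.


f'c = 90 / 9^0.651
= 90 / 4.18
= 21.53 MPa

21.53


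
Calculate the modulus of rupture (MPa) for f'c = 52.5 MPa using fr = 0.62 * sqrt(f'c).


fr = 0.62 * sqrt(52.5)
= 4.492 MPa

4.492


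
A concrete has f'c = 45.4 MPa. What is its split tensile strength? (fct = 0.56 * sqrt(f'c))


fct = 0.56 * sqrt(45.4)
= 0.56 * 6.738
= 3.773 MPa

3.773


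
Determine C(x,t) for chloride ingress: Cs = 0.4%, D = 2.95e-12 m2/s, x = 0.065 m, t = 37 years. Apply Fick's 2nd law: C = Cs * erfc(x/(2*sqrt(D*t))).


t_seconds = 37 * 365.25 * 24 * 3600 = 1167631200.0 s
arg = 0.065 / (2 * sqrt(2.95e-12 * 1167631200.0))
= 0.5538
erfc(0.5538) = 0.4335
C = 0.4 * 0.4335 = 0.1734%

0.1734


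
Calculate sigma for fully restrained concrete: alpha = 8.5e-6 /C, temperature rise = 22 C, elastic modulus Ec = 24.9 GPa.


sigma = alpha * dT * Ec
= 8.5e-6 * 22 * 24.9 * 1000
= 4.656 MPa

4.656


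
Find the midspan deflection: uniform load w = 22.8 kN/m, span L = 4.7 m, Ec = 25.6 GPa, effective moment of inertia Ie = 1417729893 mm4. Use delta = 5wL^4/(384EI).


Convert: L = 4.7 m = 4700 mm, Ec = 25.6 GPa = 25600 MPa
delta = 5 * 22.8 * 4700^4 / (384 * 25600 * 1417729893)
= 3.99 mm

3.99


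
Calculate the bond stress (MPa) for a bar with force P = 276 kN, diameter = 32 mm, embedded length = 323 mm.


u = P / (pi * db * ld)
= 276 * 1000 / (pi * 32 * 323)
= 8.5 MPa

8.5


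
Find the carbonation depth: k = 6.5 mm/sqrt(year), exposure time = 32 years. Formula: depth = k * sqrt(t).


depth = k * sqrt(t)
= 6.5 * sqrt(32)
= 36.77 mm

36.77


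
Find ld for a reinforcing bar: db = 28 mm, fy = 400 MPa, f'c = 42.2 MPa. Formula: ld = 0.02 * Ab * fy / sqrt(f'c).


Ab = pi * 28^2 / 4 = 615.752 mm2
ld = 0.02 * 615.752 * 400 / sqrt(42.2)
= 758.3 mm

758.3


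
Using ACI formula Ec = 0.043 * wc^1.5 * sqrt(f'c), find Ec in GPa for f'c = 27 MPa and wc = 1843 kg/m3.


Ec = 0.043 * 1843^1.5 * sqrt(27) / 1000
= 17.68 GPa

17.68


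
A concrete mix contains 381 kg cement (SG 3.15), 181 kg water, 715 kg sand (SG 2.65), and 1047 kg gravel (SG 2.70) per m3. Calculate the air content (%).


Vol cement = 381 / (3.15 * 1000) = 0.120952 m3
Vol water = 181 / 1000 = 0.181 m3
Vol sand = 715 / (2.65 * 1000) = 0.269811 m3
Vol gravel = 1047 / (2.70 * 1000) = 0.387778 m3
Total solid + water volume = 0.959541 m3
Air = (1 - 0.959541) * 100 = 4.05%

4.05


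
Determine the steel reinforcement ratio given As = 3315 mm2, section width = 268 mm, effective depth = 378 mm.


rho = As / (b * d)
= 3315 / (268 * 378)
= 0.0327

0.0327


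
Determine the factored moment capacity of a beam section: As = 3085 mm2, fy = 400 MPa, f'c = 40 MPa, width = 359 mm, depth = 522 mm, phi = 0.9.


a = As * fy / (0.85 * f'c * b)
= 3085 * 400 / (0.85 * 40 * 359)
= 101.0978 mm
Mn = As * fy * (d - a/2) / 10^6
= 581.7706 kN-m
phi*Mn = 0.9 * 581.7706 = 523.59 kN-m

523.59


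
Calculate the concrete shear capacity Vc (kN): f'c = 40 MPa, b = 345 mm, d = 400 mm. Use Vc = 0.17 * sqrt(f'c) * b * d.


Vc = 0.17 * sqrt(40) * 345 * 400 / 1000
= 148.37 kN

148.37


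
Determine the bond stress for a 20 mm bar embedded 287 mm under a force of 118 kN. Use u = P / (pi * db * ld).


u = P / (pi * db * ld)
= 118 * 1000 / (pi * 20 * 287)
= 6.544 MPa

6.544


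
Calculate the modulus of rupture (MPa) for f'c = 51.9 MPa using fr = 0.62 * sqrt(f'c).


fr = 0.62 * sqrt(51.9)
= 4.467 MPa

4.467


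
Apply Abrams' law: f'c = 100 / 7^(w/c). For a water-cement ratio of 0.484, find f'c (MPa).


f'c = 100 / 7^0.484
= 100 / 2.565
= 38.99 MPa

38.99


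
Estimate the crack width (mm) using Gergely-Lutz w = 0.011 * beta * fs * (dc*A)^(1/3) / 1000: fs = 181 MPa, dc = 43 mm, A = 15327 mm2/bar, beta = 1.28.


w = 0.011 * beta * fs * (dc * A)^(1/3) / 1000
= 0.011 * 1.28 * 181 * (43 * 15327)^(1/3) / 1000
= 0.222 mm

0.222


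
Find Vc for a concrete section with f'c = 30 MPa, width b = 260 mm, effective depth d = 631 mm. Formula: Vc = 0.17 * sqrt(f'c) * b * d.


Vc = 0.17 * sqrt(30) * 260 * 631 / 1000
= 152.76 kN

152.76


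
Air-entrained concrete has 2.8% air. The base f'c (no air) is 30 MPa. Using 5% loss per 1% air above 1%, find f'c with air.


Strength loss = (2.8 - 1) * 5 = 9.0%
f'c = 30 * (1 - 9.0/100)
= 27.3 MPa

27.3


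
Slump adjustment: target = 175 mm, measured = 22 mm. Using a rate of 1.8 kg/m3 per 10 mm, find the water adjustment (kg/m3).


Difference = 175 - 22 = 153 mm
Water adjustment = 153 * 1.8 / 10 = 27.5 kg/m3

27.5


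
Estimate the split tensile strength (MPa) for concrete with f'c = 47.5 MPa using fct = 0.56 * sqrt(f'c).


fct = 0.56 * sqrt(47.5)
= 0.56 * 6.892
= 3.86 MPa

3.86


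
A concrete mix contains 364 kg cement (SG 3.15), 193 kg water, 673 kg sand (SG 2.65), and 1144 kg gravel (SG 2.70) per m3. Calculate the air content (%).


Vol cement = 364 / (3.15 * 1000) = 0.115556 m3
Vol water = 193 / 1000 = 0.193 m3
Vol sand = 673 / (2.65 * 1000) = 0.253962 m3
Vol gravel = 1144 / (2.70 * 1000) = 0.423704 m3
Total solid + water volume = 0.986222 m3
Air = (1 - 0.986222) * 100 = 1.38%

1.38


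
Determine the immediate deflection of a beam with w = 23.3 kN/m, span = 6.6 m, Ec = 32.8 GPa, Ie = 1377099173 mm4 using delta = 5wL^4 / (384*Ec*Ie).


Convert: L = 6.6 m = 6600 mm, Ec = 32.8 GPa = 32800 MPa
delta = 5 * 23.3 * 6600^4 / (384 * 32800 * 1377099173)
= 12.74 mm

12.74


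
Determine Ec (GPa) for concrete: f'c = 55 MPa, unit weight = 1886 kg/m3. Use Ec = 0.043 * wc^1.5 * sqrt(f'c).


Ec = 0.043 * 1886^1.5 * sqrt(55) / 1000
= 26.12 GPa

26.12


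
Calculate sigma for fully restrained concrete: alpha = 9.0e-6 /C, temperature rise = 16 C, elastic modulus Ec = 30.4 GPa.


sigma = alpha * dT * Ec
= 9.0e-6 * 16 * 30.4 * 1000
= 4.378 MPa

4.378


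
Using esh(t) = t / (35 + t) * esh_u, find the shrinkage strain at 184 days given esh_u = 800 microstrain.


esh(184) = 184 / (35 + 184) * 800
= 184 / 219 * 800
= 672.1 microstrain

672.1


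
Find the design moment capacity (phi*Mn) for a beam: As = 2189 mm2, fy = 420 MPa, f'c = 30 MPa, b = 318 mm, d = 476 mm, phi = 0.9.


a = As * fy / (0.85 * f'c * b)
= 2189 * 420 / (0.85 * 30 * 318)
= 113.3777 mm
Mn = As * fy * (d - a/2) / 10^6
= 385.5063 kN-m
phi*Mn = 0.9 * 385.5063 = 346.96 kN-m

346.96


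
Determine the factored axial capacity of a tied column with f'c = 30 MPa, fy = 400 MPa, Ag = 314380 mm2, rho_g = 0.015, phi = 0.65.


Ast = rho * Ag = 0.015 * 314380 = 4715.7 mm2
phi*Pn = 0.65 * 0.80 * (0.85 * 30 * (314380 - 4715.7) + 400 * 4715.7) / 1000
= 5087.01 kN

5087.01


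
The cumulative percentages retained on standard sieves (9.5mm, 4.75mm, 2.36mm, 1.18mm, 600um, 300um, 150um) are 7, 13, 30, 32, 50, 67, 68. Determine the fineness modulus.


FM = sum(cumulative % retained) / 100
= 267 / 100
= 2.67

2.67


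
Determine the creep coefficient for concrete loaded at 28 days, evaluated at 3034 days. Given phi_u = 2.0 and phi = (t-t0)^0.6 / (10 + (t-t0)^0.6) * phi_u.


dt = 3034 - 28 = 3006
phi = 3006^0.6 / (10 + 3006^0.6) * 2.0
= 1.849

1.849


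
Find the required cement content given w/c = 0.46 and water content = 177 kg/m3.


Cement = water / (w/c)
= 177 / 0.46
= 384.8 kg/m3

384.8


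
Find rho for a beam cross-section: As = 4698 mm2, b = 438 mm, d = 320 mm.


rho = As / (b * d)
= 4698 / (438 * 320)
= 0.0335

0.0335


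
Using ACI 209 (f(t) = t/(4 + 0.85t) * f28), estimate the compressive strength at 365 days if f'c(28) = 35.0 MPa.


f(365) = 365 / (4 + 0.85 * 365) * 35.0
= 365 / 314.25 * 35.0
= 40.65 MPa

40.65


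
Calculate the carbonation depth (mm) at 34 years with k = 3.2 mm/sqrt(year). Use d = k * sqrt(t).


depth = k * sqrt(t)
= 3.2 * sqrt(34)
= 18.66 mm

18.66


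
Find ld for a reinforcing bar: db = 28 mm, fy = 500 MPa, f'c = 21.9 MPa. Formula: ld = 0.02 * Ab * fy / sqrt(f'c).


Ab = pi * 28^2 / 4 = 615.752 mm2
ld = 0.02 * 615.752 * 500 / sqrt(21.9)
= 1315.8 mm

1315.8


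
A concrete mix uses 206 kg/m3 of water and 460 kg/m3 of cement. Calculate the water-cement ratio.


w/c = water / cement
w/c = 206 / 460 = 0.448

0.448


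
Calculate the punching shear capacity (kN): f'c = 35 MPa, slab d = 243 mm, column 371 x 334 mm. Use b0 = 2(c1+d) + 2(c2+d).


b0 = 2*(371 + 243) + 2*(334 + 243) = 2382 mm
Vc = 0.33 * sqrt(35) * 2382 * 243 / 1000
= 1130.05 kN

1130.05


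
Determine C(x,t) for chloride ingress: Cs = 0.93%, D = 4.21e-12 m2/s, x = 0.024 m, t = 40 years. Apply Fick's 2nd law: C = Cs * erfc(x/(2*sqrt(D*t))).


t_seconds = 40 * 365.25 * 24 * 3600 = 1262304000.0 s
arg = 0.024 / (2 * sqrt(4.21e-12 * 1262304000.0))
= 0.1646
erfc(0.1646) = 0.8159
C = 0.93 * 0.8159 = 0.7588%

0.7588


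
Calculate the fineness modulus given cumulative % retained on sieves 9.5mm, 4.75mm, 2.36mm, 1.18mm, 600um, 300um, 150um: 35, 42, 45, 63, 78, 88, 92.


FM = sum(cumulative % retained) / 100
= 443 / 100
= 4.43

4.43


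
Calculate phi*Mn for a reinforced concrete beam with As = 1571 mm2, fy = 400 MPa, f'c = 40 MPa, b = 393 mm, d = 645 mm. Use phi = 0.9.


a = As * fy / (0.85 * f'c * b)
= 1571 * 400 / (0.85 * 40 * 393)
= 47.0289 mm
Mn = As * fy * (d - a/2) / 10^6
= 390.5415 kN-m
phi*Mn = 0.9 * 390.5415 = 351.49 kN-m

351.49


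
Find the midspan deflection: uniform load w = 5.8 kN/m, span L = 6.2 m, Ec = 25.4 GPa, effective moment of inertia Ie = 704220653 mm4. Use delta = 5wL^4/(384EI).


Convert: L = 6.2 m = 6200 mm, Ec = 25.4 GPa = 25400 MPa
delta = 5 * 5.8 * 6200^4 / (384 * 25400 * 704220653)
= 6.24 mm

6.24


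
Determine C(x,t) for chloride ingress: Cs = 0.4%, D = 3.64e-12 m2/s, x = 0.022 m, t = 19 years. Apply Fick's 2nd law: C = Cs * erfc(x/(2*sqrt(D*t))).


t_seconds = 19 * 365.25 * 24 * 3600 = 599594400.0 s
arg = 0.022 / (2 * sqrt(3.64e-12 * 599594400.0))
= 0.2355
erfc(0.2355) = 0.7391
C = 0.4 * 0.7391 = 0.2957%

0.2957


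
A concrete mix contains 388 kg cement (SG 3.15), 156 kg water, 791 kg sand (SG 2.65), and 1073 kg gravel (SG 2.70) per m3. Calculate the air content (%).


Vol cement = 388 / (3.15 * 1000) = 0.123175 m3
Vol water = 156 / 1000 = 0.156 m3
Vol sand = 791 / (2.65 * 1000) = 0.298491 m3
Vol gravel = 1073 / (2.70 * 1000) = 0.397407 m3
Total solid + water volume = 0.975073 m3
Air = (1 - 0.975073) * 100 = 2.49%

2.49


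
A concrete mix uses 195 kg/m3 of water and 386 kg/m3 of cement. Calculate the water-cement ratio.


w/c = water / cement
w/c = 195 / 386 = 0.505

0.505


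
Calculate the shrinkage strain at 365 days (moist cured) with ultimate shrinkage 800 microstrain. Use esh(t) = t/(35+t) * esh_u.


esh(365) = 365 / (35 + 365) * 800
= 365 / 400 * 800
= 730.0 microstrain

730.0


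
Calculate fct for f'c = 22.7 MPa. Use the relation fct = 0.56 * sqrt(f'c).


fct = 0.56 * sqrt(22.7)
= 0.56 * 4.764
= 2.668 MPa

2.668


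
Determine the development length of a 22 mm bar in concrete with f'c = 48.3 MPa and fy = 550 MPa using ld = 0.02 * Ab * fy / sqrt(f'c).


Ab = pi * 22^2 / 4 = 380.133 mm2
ld = 0.02 * 380.133 * 550 / sqrt(48.3)
= 601.7 mm

601.7


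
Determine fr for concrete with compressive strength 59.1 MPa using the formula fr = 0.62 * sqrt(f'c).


fr = 0.62 * sqrt(59.1)
= 4.766 MPa

4.766


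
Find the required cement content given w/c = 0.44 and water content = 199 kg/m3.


Cement = water / (w/c)
= 199 / 0.44
= 452.3 kg/m3

452.3


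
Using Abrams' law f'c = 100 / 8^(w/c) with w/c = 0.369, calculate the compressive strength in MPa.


f'c = 100 / 8^0.369
= 100 / 2.154
= 46.43 MPa

46.43


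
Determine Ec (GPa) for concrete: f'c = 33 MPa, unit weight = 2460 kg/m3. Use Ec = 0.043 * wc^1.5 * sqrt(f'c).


Ec = 0.043 * 2460^1.5 * sqrt(33) / 1000
= 30.14 GPa

30.14


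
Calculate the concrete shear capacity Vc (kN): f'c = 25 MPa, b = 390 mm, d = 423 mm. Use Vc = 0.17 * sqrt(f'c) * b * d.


Vc = 0.17 * sqrt(25) * 390 * 423 / 1000
= 140.22 kN

140.22


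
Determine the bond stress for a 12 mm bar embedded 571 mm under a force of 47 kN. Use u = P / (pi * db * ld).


u = P / (pi * db * ld)
= 47 * 1000 / (pi * 12 * 571)
= 2.183 MPa

2.183


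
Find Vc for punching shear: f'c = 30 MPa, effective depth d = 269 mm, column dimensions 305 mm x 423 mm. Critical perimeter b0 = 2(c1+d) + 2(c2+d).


b0 = 2*(305 + 269) + 2*(423 + 269) = 2532 mm
Vc = 0.33 * sqrt(30) * 2532 * 269 / 1000
= 1231.09 kN

1231.09


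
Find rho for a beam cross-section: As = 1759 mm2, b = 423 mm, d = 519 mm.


rho = As / (b * d)
= 1759 / (423 * 519)
= 0.008

0.008


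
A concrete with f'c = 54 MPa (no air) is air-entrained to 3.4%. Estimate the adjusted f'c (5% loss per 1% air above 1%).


Strength loss = (3.4 - 1) * 5 = 12.0%
f'c = 54 * (1 - 12.0/100)
= 47.52 MPa

47.52


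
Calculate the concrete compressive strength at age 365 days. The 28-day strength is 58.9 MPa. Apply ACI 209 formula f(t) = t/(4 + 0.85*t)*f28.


f(365) = 365 / (4 + 0.85 * 365) * 58.9
= 365 / 314.25 * 58.9
= 68.41 MPa

68.41


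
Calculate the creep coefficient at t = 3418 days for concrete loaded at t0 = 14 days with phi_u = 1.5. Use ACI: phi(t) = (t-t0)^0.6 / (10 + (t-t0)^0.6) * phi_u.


dt = 3418 - 14 = 3404
phi = 3404^0.6 / (10 + 3404^0.6) * 1.5
= 1.394

1.394


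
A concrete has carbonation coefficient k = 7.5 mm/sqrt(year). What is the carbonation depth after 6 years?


depth = k * sqrt(t)
= 7.5 * sqrt(6)
= 18.37 mm

18.37


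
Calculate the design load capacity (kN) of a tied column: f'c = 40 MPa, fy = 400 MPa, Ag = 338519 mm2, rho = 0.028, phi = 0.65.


Ast = rho * Ag = 0.028 * 338519 = 9478.532 mm2
phi*Pn = 0.65 * 0.80 * (0.85 * 40 * (338519 - 9478.532) + 400 * 9478.532) / 1000
= 7788.97 kN

7788.97


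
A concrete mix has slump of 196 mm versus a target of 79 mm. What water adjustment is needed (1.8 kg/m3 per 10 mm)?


Difference = 79 - 196 = -117 mm
Water adjustment = -117 * 1.8 / 10 = -21.1 kg/m3

-21.1


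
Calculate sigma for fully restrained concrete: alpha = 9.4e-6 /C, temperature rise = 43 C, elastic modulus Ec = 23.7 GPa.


sigma = alpha * dT * Ec
= 9.4e-6 * 43 * 23.7 * 1000
= 9.58 MPa

9.58


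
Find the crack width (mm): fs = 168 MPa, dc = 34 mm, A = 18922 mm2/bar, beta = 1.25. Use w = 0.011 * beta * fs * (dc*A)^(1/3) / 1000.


w = 0.011 * beta * fs * (dc * A)^(1/3) / 1000
= 0.011 * 1.25 * 168 * (34 * 18922)^(1/3) / 1000
= 0.199 mm

0.199


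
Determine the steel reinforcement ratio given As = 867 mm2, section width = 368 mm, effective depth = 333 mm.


rho = As / (b * d)
= 867 / (368 * 333)
= 0.0071

0.0071


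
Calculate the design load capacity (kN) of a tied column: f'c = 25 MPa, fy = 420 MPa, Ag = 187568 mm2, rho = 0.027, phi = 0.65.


Ast = rho * Ag = 0.027 * 187568 = 5064.336 mm2
phi*Pn = 0.65 * 0.80 * (0.85 * 25 * (187568 - 5064.336) + 420 * 5064.336) / 1000
= 3122.72 kN

3122.72


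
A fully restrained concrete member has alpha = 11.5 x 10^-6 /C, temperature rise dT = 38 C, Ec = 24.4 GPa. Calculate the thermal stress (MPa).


sigma = alpha * dT * Ec
= 11.5e-6 * 38 * 24.4 * 1000
= 10.663 MPa

10.663


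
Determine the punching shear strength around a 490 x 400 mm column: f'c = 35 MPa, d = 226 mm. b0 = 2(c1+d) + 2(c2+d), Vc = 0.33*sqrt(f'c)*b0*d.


b0 = 2*(490 + 226) + 2*(400 + 226) = 2684 mm
Vc = 0.33 * sqrt(35) * 2684 * 226 / 1000
= 1184.24 kN

1184.24


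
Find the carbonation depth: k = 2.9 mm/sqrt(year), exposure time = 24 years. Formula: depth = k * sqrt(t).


depth = k * sqrt(t)
= 2.9 * sqrt(24)
= 14.21 mm

14.21


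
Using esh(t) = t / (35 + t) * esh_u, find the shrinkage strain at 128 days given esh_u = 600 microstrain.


esh(128) = 128 / (35 + 128) * 600
= 128 / 163 * 600
= 471.2 microstrain

471.2


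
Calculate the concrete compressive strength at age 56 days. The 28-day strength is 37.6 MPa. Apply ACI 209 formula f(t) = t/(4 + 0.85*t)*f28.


f(56) = 56 / (4 + 0.85 * 56) * 37.6
= 56 / 51.6 * 37.6
= 40.81 MPa

40.81


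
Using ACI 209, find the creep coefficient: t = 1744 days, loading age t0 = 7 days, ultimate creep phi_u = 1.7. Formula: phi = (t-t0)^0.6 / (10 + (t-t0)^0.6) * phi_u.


dt = 1744 - 7 = 1737
phi = 1737^0.6 / (10 + 1737^0.6) * 1.7
= 1.526

1.526


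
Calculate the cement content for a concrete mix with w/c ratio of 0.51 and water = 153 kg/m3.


Cement = water / (w/c)
= 153 / 0.51
= 300.0 kg/m3

300.0


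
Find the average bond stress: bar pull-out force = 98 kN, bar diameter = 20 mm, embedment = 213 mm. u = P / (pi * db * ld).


u = P / (pi * db * ld)
= 98 * 1000 / (pi * 20 * 213)
= 7.323 MPa

7.323


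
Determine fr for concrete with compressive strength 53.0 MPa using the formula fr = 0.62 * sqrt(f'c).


fr = 0.62 * sqrt(53.0)
= 4.514 MPa

4.514


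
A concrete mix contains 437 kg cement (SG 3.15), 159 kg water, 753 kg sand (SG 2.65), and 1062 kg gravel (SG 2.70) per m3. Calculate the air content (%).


Vol cement = 437 / (3.15 * 1000) = 0.13873 m3
Vol water = 159 / 1000 = 0.159 m3
Vol sand = 753 / (2.65 * 1000) = 0.284151 m3
Vol gravel = 1062 / (2.70 * 1000) = 0.393333 m3
Total solid + water volume = 0.975214 m3
Air = (1 - 0.975214) * 100 = 2.48%

2.48


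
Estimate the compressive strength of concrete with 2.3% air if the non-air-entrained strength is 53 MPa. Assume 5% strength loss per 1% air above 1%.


Strength loss = (2.3 - 1) * 5 = 6.5%
f'c = 53 * (1 - 6.5/100)
= 49.55 MPa

49.55


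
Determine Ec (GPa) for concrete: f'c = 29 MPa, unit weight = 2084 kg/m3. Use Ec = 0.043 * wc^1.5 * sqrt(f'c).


Ec = 0.043 * 2084^1.5 * sqrt(29) / 1000
= 22.03 GPa

22.03


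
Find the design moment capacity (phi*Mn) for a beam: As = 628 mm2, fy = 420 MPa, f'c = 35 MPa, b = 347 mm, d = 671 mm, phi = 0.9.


a = As * fy / (0.85 * f'c * b)
= 628 * 420 / (0.85 * 35 * 347)
= 25.5501 mm
Mn = As * fy * (d - a/2) / 10^6
= 173.6134 kN-m
phi*Mn = 0.9 * 173.6134 = 156.25 kN-m

156.25


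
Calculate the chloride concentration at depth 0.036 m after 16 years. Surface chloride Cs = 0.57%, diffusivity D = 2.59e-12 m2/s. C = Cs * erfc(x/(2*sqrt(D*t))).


t_seconds = 16 * 365.25 * 24 * 3600 = 504921600.0 s
arg = 0.036 / (2 * sqrt(2.59e-12 * 504921600.0))
= 0.4977
erfc(0.4977) = 0.4815
C = 0.57 * 0.4815 = 0.2744%

0.2744


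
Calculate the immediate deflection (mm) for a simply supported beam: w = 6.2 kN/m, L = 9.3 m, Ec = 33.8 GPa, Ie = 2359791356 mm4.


Convert: L = 9.3 m = 9300 mm, Ec = 33.8 GPa = 33800 MPa
delta = 5 * 6.2 * 9300^4 / (384 * 33800 * 2359791356)
= 7.57 mm

7.57


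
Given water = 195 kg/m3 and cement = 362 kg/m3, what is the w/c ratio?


w/c = water / cement
w/c = 195 / 362 = 0.539

0.539


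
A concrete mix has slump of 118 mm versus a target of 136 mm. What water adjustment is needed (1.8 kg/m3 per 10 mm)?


Difference = 136 - 118 = 18 mm
Water adjustment = 18 * 1.8 / 10 = 3.2 kg/m3

3.2


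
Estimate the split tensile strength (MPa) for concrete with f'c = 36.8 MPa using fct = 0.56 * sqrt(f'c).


fct = 0.56 * sqrt(36.8)
= 0.56 * 6.066
= 3.397 MPa

3.397


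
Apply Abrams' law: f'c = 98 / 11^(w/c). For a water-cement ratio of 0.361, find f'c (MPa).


f'c = 98 / 11^0.361
= 98 / 2.377
= 41.24 MPa

41.24


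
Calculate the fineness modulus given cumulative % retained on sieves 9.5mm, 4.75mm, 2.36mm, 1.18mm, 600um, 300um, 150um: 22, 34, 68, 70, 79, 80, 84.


FM = sum(cumulative % retained) / 100
= 437 / 100
= 4.37

4.37


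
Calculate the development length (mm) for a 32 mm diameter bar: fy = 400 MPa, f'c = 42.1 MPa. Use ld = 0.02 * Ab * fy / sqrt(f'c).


Ab = pi * 32^2 / 4 = 804.248 mm2
ld = 0.02 * 804.248 * 400 / sqrt(42.1)
= 991.6 mm

991.6


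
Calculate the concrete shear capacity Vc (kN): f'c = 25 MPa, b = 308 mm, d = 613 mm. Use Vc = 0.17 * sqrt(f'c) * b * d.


Vc = 0.17 * sqrt(25) * 308 * 613 / 1000
= 160.48 kN

160.48


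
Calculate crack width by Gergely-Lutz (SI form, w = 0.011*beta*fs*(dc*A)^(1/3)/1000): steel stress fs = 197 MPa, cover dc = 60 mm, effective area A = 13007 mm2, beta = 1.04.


w = 0.011 * beta * fs * (dc * A)^(1/3) / 1000
= 0.011 * 1.04 * 197 * (60 * 13007)^(1/3) / 1000
= 0.207 mm

0.207


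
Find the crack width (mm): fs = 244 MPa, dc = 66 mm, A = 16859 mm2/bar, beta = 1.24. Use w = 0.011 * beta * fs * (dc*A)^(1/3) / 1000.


w = 0.011 * beta * fs * (dc * A)^(1/3) / 1000
= 0.011 * 1.24 * 244 * (66 * 16859)^(1/3) / 1000
= 0.345 mm

0.345


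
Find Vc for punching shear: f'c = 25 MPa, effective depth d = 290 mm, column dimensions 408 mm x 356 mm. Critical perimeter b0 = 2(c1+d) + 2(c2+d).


b0 = 2*(408 + 290) + 2*(356 + 290) = 2688 mm
Vc = 0.33 * sqrt(25) * 2688 * 290 / 1000
= 1286.21 kN

1286.21


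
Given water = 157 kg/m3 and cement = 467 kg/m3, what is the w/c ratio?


w/c = water / cement
w/c = 157 / 467 = 0.336

0.336


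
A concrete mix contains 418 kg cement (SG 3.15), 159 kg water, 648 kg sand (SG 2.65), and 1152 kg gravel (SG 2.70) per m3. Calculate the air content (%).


Vol cement = 418 / (3.15 * 1000) = 0.132698 m3
Vol water = 159 / 1000 = 0.159 m3
Vol sand = 648 / (2.65 * 1000) = 0.244528 m3
Vol gravel = 1152 / (2.70 * 1000) = 0.426667 m3
Total solid + water volume = 0.962893 m3
Air = (1 - 0.962893) * 100 = 3.71%

3.71


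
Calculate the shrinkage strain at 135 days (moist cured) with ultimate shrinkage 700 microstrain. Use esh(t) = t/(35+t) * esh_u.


esh(135) = 135 / (35 + 135) * 700
= 135 / 170 * 700
= 555.9 microstrain

555.9


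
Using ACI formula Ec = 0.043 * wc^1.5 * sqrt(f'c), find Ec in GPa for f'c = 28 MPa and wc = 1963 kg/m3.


Ec = 0.043 * 1963^1.5 * sqrt(28) / 1000
= 19.79 GPa

19.79


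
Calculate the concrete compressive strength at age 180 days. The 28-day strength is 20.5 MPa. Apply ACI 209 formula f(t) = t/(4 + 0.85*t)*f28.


f(180) = 180 / (4 + 0.85 * 180) * 20.5
= 180 / 157.0 * 20.5
= 23.5 MPa

23.5


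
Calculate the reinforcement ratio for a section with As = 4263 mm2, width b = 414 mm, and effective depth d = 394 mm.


rho = As / (b * d)
= 4263 / (414 * 394)
= 0.0261

0.0261


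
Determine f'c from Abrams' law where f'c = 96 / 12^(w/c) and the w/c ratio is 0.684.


f'c = 96 / 12^0.684
= 96 / 5.472
= 17.54 MPa

17.54


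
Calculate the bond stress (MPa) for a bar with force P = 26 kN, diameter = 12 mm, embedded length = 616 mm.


u = P / (pi * db * ld)
= 26 * 1000 / (pi * 12 * 616)
= 1.12 MPa

1.12


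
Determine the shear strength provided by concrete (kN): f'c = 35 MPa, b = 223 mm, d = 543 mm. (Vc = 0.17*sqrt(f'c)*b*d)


Vc = 0.17 * sqrt(35) * 223 * 543 / 1000
= 121.78 kN

121.78


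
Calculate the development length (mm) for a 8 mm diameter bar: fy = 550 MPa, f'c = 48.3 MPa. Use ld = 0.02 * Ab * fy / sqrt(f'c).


Ab = pi * 8^2 / 4 = 50.265 mm2
ld = 0.02 * 50.265 * 550 / sqrt(48.3)
= 79.6 mm

79.6


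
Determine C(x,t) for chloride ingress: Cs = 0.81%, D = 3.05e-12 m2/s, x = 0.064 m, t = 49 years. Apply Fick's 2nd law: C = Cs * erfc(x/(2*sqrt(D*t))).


t_seconds = 49 * 365.25 * 24 * 3600 = 1546322400.0 s
arg = 0.064 / (2 * sqrt(3.05e-12 * 1546322400.0))
= 0.466
erfc(0.466) = 0.5099
C = 0.81 * 0.5099 = 0.413%

0.413


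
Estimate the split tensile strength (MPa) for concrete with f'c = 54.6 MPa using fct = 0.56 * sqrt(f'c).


fct = 0.56 * sqrt(54.6)
= 0.56 * 7.389
= 4.138 MPa

4.138


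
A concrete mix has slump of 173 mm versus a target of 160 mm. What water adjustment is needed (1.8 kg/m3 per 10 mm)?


Difference = 160 - 173 = -13 mm
Water adjustment = -13 * 1.8 / 10 = -2.3 kg/m3

-2.3


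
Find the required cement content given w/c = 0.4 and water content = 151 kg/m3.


Cement = water / (w/c)
= 151 / 0.4
= 377.5 kg/m3

377.5


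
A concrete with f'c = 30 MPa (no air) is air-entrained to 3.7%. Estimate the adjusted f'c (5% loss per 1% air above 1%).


Strength loss = (3.7 - 1) * 5 = 13.5%
f'c = 30 * (1 - 13.5/100)
= 25.95 MPa

25.95


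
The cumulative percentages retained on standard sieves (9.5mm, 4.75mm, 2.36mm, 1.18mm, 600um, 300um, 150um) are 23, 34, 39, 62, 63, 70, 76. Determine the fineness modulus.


FM = sum(cumulative % retained) / 100
= 367 / 100
= 3.67

3.67


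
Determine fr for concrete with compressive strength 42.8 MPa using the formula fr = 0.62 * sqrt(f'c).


fr = 0.62 * sqrt(42.8)
= 4.056 MPa

4.056


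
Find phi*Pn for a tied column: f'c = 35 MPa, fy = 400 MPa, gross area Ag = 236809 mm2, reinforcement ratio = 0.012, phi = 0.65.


Ast = rho * Ag = 0.012 * 236809 = 2841.708 mm2
phi*Pn = 0.65 * 0.80 * (0.85 * 35 * (236809 - 2841.708) + 400 * 2841.708) / 1000
= 4210.55 kN

4210.55


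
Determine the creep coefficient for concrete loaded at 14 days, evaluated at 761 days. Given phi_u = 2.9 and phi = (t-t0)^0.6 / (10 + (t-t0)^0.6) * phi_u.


dt = 761 - 14 = 747
phi = 747^0.6 / (10 + 747^0.6) * 2.9
= 2.439

2.439
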